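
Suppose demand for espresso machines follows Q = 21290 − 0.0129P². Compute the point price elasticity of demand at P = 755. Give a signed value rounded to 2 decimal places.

-1.06

dQ/dP = −2·0.0129·P = -19.479. At P = 755, Q = 13936.6775.
Ed = (dQ/dP)·(P/Q) = (-19.479) × (755/13936.6775) = -1.0552…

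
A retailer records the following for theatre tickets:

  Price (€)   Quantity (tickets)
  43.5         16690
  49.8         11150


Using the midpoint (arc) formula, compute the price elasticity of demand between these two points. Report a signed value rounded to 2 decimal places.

%ΔQ = (11150 − 16690) / [(16690 + 11150)/2] = -5540/13920 = -0.397988…
%ΔP = (49.8 − 43.5) / [(43.5 + 49.8)/2] = 6.3/46.65 = 0.135048…
Arc Ed = %ΔQ / %ΔP = (-5540/13920) / (6.3/46.65) = -2.9470…

-2.95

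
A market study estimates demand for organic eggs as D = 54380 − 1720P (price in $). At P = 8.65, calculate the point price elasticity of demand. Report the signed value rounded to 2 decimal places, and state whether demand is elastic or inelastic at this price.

-0.38; inelastic

dD/dP = −1720. At P = 8.65, D = 54380 − 1720(8.65) = 39502.
Ed = (dD/dP)·(P/D) = −1720 × (8.65/39502) = -0.3766…
|Ed| = 0.38 < 1, so demand is inelastic.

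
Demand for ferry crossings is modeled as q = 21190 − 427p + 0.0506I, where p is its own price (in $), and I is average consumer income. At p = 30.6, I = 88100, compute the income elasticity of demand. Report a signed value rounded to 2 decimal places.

At the given values, q = 21190 − 427(30.6) + 0.0506(88100) = 12581.66.
∂q/∂I = 0.0506.
E = (0.0506) × (88100/12581.66) = 0.3543…

0.35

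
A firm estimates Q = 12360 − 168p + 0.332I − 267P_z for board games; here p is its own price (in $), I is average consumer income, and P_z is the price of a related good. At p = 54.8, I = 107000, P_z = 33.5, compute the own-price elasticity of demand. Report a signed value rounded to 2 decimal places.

-0.31

At the given values, Q = 12360 − 168(54.8) + 0.332(107000) − 267(33.5) = 29733.1.
∂Q/∂p = −168.
E = (-168) × (54.8/29733.1) = -0.3096…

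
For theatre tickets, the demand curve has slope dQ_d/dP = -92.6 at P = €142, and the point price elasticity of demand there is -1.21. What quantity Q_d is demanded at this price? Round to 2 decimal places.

10867.11

Ed = (dQ_d/dP)·(P/Q_d) ⇒ Q_d = (dQ_d/dP)·P/Ed = (-92.6)·142/(-1.21) = 10867.1074…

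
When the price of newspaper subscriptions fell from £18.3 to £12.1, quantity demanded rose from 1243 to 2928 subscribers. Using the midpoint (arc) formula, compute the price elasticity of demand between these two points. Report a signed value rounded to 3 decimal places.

%ΔQ = (2928 − 1243) / [(1243 + 2928)/2] = 1685/2085.5 = 0.807959…
%ΔP = (12.1 − 18.3) / [(18.3 + 12.1)/2] = -6.2/15.2 = -0.407894…
Arc Ed = %ΔQ / %ΔP = (1685/2085.5) / (-6.2/15.2) = -1.98080…

-1.981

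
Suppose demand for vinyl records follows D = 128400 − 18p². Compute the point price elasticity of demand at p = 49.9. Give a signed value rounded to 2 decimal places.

-1.07

dD/dp = −2·18·p = -1796.4. At p = 49.9, D = 83579.82.
Ed = (dD/dp)·(p/D) = (-1796.4) × (49.9/83579.82) = -1.0725…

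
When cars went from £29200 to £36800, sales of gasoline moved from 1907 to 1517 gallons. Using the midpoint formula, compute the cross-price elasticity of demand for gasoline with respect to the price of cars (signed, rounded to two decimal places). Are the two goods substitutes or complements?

-0.99; complements

%ΔQ_{gasoline} = (1517 − 1907)/avg = -390/1712 = -0.227803…
%ΔP_{cars} = (36800 − 29200)/avg = 7600/33000 = 0.230303…
E_cross = (-390/1712) / (7600/33000) = -0.9891…
E_cross < 0 ⇒ the goods are complements.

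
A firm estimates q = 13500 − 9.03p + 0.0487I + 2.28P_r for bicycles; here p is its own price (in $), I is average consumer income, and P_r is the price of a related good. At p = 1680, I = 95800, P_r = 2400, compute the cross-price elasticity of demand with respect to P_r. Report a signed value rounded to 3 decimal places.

0.646

At the given values, q = 13500 − 9.03(1680) + 0.0487(95800) + 2.28(2400) = 8467.06.
∂q/∂P_r = 2.28.
E = (2.28) × (2400/8467.06) = 0.64626…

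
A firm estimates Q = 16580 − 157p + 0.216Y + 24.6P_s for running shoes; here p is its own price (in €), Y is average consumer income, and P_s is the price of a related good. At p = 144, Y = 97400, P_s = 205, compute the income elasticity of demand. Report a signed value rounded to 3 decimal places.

At the given values, Q = 16580 − 157(144) + 0.216(97400) + 24.6(205) = 20053.4.
∂Q/∂Y = 0.216.
E = (0.216) × (97400/20053.4) = 1.04911…

1.049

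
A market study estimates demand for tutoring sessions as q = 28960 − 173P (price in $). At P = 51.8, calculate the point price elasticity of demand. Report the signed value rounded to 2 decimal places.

-0.45

dq/dP = −173. At P = 51.8, q = 28960 − 173(51.8) = 19998.6.
Ed = (dq/dP)·(P/q) = −173 × (51.8/19998.6) = -0.4481…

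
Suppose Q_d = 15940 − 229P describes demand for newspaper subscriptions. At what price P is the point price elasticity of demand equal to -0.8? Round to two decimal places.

30.94

Ed = −229P/(15940 − 229P). Set this equal to -0.8:
229P = 0.8·(15940 − 229P) ⇒ 229P(1 + 0.8) = 0.8·15940
P = 0.8·15940 / (229·1.8) = 30.9364…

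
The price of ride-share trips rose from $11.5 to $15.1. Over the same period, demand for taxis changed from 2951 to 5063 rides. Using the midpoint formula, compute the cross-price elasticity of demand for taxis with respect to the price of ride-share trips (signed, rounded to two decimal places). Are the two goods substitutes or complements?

1.95; substitutes

%ΔQ_{taxis} = (5063 − 2951)/avg = 2112/4007 = 0.527077…
%ΔP_{ride-share trips} = (15.1 − 11.5)/avg = 3.6/13.3 = 0.270676…
E_cross = (2112/4007) / (3.6/13.3) = 1.9472…
E_cross > 0 ⇒ the goods are substitutes.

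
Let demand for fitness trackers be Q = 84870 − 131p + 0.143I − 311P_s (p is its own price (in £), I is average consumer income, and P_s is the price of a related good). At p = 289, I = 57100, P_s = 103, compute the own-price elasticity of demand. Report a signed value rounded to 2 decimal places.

At the given values, Q = 84870 − 131(289) + 0.143(57100) − 311(103) = 23143.3.
∂Q/∂p = −131.
E = (-131) × (289/23143.3) = -1.6358…

-1.64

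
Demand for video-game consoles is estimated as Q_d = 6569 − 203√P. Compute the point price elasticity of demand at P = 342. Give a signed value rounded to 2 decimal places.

-0.67

dQ_d/dP = −203/(2√P) = -5.48849. At P = 342, Q_d = 2814.87.
Ed = (dQ_d/dP)·(P/Q_d) = (-5.48849) × (342/2814.87) = -0.6668…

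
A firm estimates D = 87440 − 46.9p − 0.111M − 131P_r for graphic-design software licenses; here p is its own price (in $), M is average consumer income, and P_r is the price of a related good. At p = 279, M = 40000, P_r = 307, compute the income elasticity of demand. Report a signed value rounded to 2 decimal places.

-0.15

At the given values, D = 87440 − 46.9(279) − 0.111(40000) − 131(307) = 29697.9.
∂D/∂M = -0.111.
E = (-0.111) × (40000/29697.9) = -0.1495…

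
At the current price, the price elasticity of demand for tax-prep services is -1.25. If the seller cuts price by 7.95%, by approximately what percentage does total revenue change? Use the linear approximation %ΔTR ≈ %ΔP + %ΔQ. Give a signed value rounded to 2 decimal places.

%ΔQ ≈ Ed × %ΔP = (-1.25) × (-7.95%) = +9.9375%
%ΔTR ≈ %ΔP + %ΔQ = (-7.95%) + (+9.9375%) = +1.9875%

+1.99%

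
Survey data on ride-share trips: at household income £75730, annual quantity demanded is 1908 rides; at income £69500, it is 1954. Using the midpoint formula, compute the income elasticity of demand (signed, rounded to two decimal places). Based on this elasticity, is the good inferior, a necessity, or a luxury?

%ΔQ = (1954 − 1908)/[( 1908 + 1954)/2] = 46/1931 = 0.023821…
%ΔIncome = (69500 − 75730)/[( 75730 + 69500)/2] = -6230/72615 = -0.085794…
E_income = (46/1931) / (-6230/72615) = -0.2776…
E_income < 0 ⇒ inferior good.

-0.28; inferior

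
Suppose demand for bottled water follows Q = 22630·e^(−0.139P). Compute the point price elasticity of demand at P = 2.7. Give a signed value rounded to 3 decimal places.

-0.375

dQ/dP = −0.139·Q = -2161.27. At P = 2.7, Q = 15548.7.
Ed = (dQ/dP)·(P/Q) = (-2161.27) × (2.7/15548.7) = -0.3753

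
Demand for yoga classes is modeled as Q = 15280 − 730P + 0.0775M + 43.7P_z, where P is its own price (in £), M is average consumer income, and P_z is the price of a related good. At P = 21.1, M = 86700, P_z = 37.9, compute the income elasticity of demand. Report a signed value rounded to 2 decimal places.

0.81

At the given values, Q = 15280 − 730(21.1) + 0.0775(86700) + 43.7(37.9) = 8252.48.
∂Q/∂M = 0.0775.
E = (0.0775) × (86700/8252.48) = 0.8142…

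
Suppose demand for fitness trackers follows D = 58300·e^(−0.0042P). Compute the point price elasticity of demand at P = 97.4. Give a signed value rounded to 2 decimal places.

-0.41

dD/dP = −0.0042·D = -162.651. At P = 97.4, D = 38726.4.
Ed = (dD/dP)·(P/D) = (-162.651) × (97.4/38726.4) = -0.4090…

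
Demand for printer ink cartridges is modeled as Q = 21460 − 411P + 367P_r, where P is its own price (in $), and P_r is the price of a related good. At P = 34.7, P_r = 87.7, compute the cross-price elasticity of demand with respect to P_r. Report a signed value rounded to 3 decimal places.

0.817

At the given values, Q = 21460 − 411(34.7) + 367(87.7) = 39384.2.
∂Q/∂P_r = 367.
E = (367) × (87.7/39384.2) = 0.81722…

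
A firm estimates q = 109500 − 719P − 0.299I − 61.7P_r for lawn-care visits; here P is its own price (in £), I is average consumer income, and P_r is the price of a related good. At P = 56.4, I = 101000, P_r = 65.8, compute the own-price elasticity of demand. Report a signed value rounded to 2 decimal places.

At the given values, q = 109500 − 719(56.4) − 0.299(101000) − 61.7(65.8) = 34689.54.
∂q/∂P = −719.
E = (-719) × (56.4/34689.54) = -1.1689…

-1.17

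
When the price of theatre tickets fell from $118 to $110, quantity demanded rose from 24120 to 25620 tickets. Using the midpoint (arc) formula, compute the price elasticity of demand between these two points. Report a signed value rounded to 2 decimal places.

-0.86

%ΔQ = (25620 − 24120) / [(24120 + 25620)/2] = 1500/24870 = 0.060313…
%ΔP = (110 − 118) / [(118 + 110)/2] = -8/114 = -0.070175…
Arc Ed = %ΔQ / %ΔP = (1500/24870) / (-8/114) = -0.8594…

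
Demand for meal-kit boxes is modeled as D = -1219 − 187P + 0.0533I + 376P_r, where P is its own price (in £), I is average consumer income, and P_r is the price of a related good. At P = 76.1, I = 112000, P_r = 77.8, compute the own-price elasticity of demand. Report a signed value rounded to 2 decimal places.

At the given values, D = -1219 − 187(76.1) + 0.0533(112000) + 376(77.8) = 19772.7.
∂D/∂P = −187.
E = (-187) × (76.1/19772.7) = -0.7197…

-0.72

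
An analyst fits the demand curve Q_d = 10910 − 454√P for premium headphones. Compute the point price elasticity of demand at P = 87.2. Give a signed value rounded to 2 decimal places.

-0.32

dQ_d/dP = −454/(2√P) = -24.309. At P = 87.2, Q_d = 6670.51.
Ed = (dQ_d/dP)·(P/Q_d) = (-24.309) × (87.2/6670.51) = -0.3177…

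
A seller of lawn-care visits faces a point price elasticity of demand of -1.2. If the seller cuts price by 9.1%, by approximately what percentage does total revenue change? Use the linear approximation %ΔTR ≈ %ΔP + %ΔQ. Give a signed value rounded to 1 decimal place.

%ΔQ ≈ Ed × %ΔP = (-1.2) × (-9.1%) = +10.9200%
%ΔTR ≈ %ΔP + %ΔQ = (-9.1%) + (+10.9200%) = +1.8200%

+1.8%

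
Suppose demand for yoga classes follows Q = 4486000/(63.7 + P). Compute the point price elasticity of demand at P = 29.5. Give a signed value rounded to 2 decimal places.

dQ/dP = −4486000/(63.7 + P)² = -516.449. At P = 29.5, Q = 48133.
Ed = (dQ/dP)·(P/Q) = (-516.449) × (29.5/48133) = -0.3165…

-0.32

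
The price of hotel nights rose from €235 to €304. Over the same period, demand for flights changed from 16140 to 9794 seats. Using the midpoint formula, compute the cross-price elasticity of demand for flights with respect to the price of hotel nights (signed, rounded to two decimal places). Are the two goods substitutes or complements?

%ΔQ_{flights} = (9794 − 16140)/avg = -6346/12967 = -0.489396…
%ΔP_{hotel nights} = (304 − 235)/avg = 69/269.5 = 0.256029…
E_cross = (-6346/12967) / (69/269.5) = -1.9114…
E_cross < 0 ⇒ the goods are complements.

-1.91; complements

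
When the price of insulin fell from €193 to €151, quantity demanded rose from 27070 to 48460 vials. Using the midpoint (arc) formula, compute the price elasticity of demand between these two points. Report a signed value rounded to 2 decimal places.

%ΔQ = (48460 − 27070) / [(27070 + 48460)/2] = 21390/37765 = 0.566397…
%ΔP = (151 − 193) / [(193 + 151)/2] = -42/172 = -0.244186…
Arc Ed = %ΔQ / %ΔP = (21390/37765) / (-42/172) = -2.3195…

-2.32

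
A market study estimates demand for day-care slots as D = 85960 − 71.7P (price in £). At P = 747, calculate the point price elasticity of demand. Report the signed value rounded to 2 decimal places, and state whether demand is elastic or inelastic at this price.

-1.65; elastic

dD/dP = −71.7. At P = 747, D = 85960 − 71.7(747) = 32400.1.
Ed = (dD/dP)·(P/D) = −71.7 × (747/32400.1) = -1.6530…
|Ed| = 1.65 > 1, so demand is elastic.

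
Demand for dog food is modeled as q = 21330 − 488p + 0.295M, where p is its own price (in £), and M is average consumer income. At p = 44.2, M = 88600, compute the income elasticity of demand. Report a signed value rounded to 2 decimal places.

At the given values, q = 21330 − 488(44.2) + 0.295(88600) = 25897.4.
∂q/∂M = 0.295.
E = (0.295) × (88600/25897.4) = 1.0092…

1.01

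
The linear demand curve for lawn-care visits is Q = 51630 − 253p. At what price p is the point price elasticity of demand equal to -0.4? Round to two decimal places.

Ed = −253p/(51630 − 253p). Set this equal to -0.4:
253p = 0.4·(51630 − 253p) ⇒ 253p(1 + 0.4) = 0.4·51630
p = 0.4·51630 / (253·1.4) = 58.3060…

58.31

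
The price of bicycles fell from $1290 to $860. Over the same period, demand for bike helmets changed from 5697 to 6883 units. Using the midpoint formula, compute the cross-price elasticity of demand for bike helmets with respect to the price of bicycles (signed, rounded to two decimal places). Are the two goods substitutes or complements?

-0.47; complements

%ΔQ_{bike helmets} = (6883 − 5697)/avg = 1186/6290 = 0.188553…
%ΔP_{bicycles} = (860 − 1290)/avg = -430/1075 = -0.4
E_cross = (1186/6290) / (-430/1075) = -0.4713…
E_cross < 0 ⇒ the goods are complements.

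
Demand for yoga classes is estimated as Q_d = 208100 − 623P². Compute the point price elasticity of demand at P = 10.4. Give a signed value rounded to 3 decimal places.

dQ_d/dP = −2·623·P = -12958.4. At P = 10.4, Q_d = 140716.32.
Ed = (dQ_d/dP)·(P/Q_d) = (-12958.4) × (10.4/140716.32) = -0.95772…

-0.958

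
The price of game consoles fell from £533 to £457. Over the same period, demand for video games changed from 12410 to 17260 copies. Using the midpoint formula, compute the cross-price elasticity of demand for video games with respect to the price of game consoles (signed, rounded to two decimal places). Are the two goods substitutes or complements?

-2.13; complements

%ΔQ_{video games} = (17260 − 12410)/avg = 4850/14835 = 0.326929…
%ΔP_{game consoles} = (457 − 533)/avg = -76/495 = -0.153535…
E_cross = (4850/14835) / (-76/495) = -2.1293…
E_cross < 0 ⇒ the goods are complements.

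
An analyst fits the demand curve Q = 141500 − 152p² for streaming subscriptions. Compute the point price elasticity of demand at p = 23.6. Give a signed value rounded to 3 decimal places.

dQ/dp = −2·152·p = -7174.4. At p = 23.6, Q = 56842.08.
Ed = (dQ/dp)·(p/Q) = (-7174.4) × (23.6/56842.08) = -2.97870…

-2.979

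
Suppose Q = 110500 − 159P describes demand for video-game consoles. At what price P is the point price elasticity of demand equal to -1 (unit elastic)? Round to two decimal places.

347.48

Ed = −159P/(110500 − 159P). Set this equal to -1:
159P = 1·(110500 − 159P) ⇒ 159P(1 + 1) = 1·110500
P = 1·110500 / (159·2) = 347.4842…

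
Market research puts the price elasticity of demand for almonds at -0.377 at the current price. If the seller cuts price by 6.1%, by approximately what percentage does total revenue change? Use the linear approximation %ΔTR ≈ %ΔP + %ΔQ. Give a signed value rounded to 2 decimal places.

-3.80%

%ΔQ ≈ Ed × %ΔP = (-0.377) × (-6.1%) = +2.2997%
%ΔTR ≈ %ΔP + %ΔQ = (-6.1%) + (+2.2997%) = -3.8003%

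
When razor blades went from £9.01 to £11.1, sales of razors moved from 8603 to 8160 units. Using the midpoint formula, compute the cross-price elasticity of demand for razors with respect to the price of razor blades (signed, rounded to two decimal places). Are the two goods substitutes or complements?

%ΔQ_{razors} = (8160 − 8603)/avg = -443/8381.5 = -0.052854…
%ΔP_{razor blades} = (11.1 − 9.01)/avg = 2.09/10.055 = 0.207856…
E_cross = (-443/8381.5) / (2.09/10.055) = -0.2542…
E_cross < 0 ⇒ the goods are complements.

-0.25; complements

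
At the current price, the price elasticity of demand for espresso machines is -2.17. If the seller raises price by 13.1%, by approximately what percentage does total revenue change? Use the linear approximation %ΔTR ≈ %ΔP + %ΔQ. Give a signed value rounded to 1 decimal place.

%ΔQ ≈ Ed × %ΔP = (-2.17) × (+13.1%) = -28.4270%
%ΔTR ≈ %ΔP + %ΔQ = (+13.1%) + (-28.4270%) = -15.3270%

-15.3%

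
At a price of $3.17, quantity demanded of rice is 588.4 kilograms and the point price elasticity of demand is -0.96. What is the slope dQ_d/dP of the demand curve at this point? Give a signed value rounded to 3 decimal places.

-178.191

Ed = (dQ_d/dP)·(P/Q_d) ⇒ dQ_d/dP = Ed·Q_d/P = (-0.96)·588.4/3.17 = -178.19053…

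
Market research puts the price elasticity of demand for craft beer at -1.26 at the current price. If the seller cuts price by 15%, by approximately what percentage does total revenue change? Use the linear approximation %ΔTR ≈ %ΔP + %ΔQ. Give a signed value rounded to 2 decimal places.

+3.90%

%ΔQ ≈ Ed × %ΔP = (-1.26) × (-15%) = +18.9000%
%ΔTR ≈ %ΔP + %ΔQ = (-15%) + (+18.9000%) = +3.9000%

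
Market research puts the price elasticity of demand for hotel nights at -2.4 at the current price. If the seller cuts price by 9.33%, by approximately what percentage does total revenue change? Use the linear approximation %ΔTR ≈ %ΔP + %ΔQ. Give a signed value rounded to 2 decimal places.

%ΔQ ≈ Ed × %ΔP = (-2.4) × (-9.33%) = +22.3920%
%ΔTR ≈ %ΔP + %ΔQ = (-9.33%) + (+22.3920%) = +13.0620%

+13.06%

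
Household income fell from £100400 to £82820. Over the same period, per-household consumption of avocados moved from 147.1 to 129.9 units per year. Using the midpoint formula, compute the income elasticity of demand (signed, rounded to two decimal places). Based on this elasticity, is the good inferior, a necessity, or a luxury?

%ΔQ = (129.9 − 147.1)/[( 147.1 + 129.9)/2] = -17.2/138.5 = -0.124187…
%ΔIncome = (82820 − 100400)/[( 100400 + 82820)/2] = -17580/91610 = -0.191900…
E_income = (-17.2/138.5) / (-17580/91610) = 0.6471…
0 < E_income < 1 ⇒ normal good, necessity.

0.65; necessity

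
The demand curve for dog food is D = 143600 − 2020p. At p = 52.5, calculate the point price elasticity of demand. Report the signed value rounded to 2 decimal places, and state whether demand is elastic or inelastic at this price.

dD/dp = −2020. At p = 52.5, D = 143600 − 2020(52.5) = 37550.
Ed = (dD/dp)·(p/D) = −2020 × (52.5/37550) = -2.8242…
|Ed| = 2.82 > 1, so demand is elastic.

-2.82; elastic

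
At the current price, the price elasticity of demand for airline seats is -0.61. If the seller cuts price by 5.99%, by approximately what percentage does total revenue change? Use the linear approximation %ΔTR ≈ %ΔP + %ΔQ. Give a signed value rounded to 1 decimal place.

-2.3%

%ΔQ ≈ Ed × %ΔP = (-0.61) × (-5.99%) = +3.6539%
%ΔTR ≈ %ΔP + %ΔQ = (-5.99%) + (+3.6539%) = -2.3361%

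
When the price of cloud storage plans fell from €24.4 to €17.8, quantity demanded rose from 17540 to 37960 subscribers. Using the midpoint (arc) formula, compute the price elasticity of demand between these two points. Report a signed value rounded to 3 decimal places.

%ΔQ = (37960 − 17540) / [(17540 + 37960)/2] = 20420/27750 = 0.735855…
%ΔP = (17.8 − 24.4) / [(24.4 + 17.8)/2] = -6.6/21.1 = -0.312796…
Arc Ed = %ΔQ / %ΔP = (20420/27750) / (-6.6/21.1) = -2.35250…

-2.353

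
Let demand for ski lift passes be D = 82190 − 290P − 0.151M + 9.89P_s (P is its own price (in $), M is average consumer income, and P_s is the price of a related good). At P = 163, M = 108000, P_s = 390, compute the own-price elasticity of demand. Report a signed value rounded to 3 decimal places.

At the given values, D = 82190 − 290(163) − 0.151(108000) + 9.89(390) = 22469.1.
∂D/∂P = −290.
E = (-290) × (163/22469.1) = -2.10377…

-2.104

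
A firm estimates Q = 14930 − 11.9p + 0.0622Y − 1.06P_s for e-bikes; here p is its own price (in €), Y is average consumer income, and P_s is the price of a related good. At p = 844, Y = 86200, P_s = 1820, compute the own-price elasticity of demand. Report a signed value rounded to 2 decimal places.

At the given values, Q = 14930 − 11.9(844) + 0.0622(86200) − 1.06(1820) = 8318.84.
∂Q/∂p = −11.9.
E = (-11.9) × (844/8318.84) = -1.2073…

-1.21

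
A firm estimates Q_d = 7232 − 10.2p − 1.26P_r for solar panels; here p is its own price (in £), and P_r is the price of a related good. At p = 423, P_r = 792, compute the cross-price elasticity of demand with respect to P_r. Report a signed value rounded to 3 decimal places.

At the given values, Q_d = 7232 − 10.2(423) − 1.26(792) = 1919.48.
∂Q_d/∂P_r = -1.26.
E = (-1.26) × (792/1919.48) = -0.51989…

-0.520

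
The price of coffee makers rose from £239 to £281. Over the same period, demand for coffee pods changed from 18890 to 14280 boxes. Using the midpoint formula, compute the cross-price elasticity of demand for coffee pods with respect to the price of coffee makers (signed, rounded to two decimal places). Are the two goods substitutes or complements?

%ΔQ_{coffee pods} = (14280 − 18890)/avg = -4610/16585 = -0.277962…
%ΔP_{coffee makers} = (281 − 239)/avg = 42/260 = 0.161538…
E_cross = (-4610/16585) / (42/260) = -1.7207…
E_cross < 0 ⇒ the goods are complements.

-1.72; complements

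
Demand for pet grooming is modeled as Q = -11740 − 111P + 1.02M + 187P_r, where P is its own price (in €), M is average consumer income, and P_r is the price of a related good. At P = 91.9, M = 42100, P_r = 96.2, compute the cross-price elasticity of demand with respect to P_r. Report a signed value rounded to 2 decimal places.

0.46

At the given values, Q = -11740 − 111(91.9) + 1.02(42100) + 187(96.2) = 38990.5.
∂Q/∂P_r = 187.
E = (187) × (96.2/38990.5) = 0.4613…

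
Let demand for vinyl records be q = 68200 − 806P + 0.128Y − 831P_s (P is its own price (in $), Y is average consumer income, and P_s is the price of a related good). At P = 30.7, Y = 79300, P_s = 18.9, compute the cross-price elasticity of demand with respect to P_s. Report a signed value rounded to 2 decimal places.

At the given values, q = 68200 − 806(30.7) + 0.128(79300) − 831(18.9) = 37900.3.
∂q/∂P_s = -831.
E = (-831) × (18.9/37900.3) = -0.4144…

-0.41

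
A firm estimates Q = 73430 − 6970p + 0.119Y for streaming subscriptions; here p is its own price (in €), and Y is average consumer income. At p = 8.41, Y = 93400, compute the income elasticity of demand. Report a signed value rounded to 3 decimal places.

0.429

At the given values, Q = 73430 − 6970(8.41) + 0.119(93400) = 25926.9.
∂Q/∂Y = 0.119.
E = (0.119) × (93400/25926.9) = 0.42868…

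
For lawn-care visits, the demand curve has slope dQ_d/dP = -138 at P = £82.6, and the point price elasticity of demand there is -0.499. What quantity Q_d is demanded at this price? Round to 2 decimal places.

22843.29

Ed = (dQ_d/dP)·(P/Q_d) ⇒ Q_d = (dQ_d/dP)·P/Ed = (-138)·82.6/(-0.499) = 22843.2865…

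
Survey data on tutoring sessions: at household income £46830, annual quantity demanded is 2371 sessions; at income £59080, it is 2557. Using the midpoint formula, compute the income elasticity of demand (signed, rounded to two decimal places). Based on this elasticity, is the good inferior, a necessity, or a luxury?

%ΔQ = (2557 − 2371)/[( 2371 + 2557)/2] = 186/2464 = 0.075487…
%ΔIncome = (59080 − 46830)/[( 46830 + 59080)/2] = 12250/52955 = 0.231328…
E_income = (186/2464) / (12250/52955) = 0.3263…
0 < E_income < 1 ⇒ normal good, necessity.

0.33; necessity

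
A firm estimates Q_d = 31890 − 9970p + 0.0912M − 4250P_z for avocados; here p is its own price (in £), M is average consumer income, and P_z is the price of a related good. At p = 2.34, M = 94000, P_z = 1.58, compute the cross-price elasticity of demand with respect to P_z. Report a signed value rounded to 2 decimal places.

-0.64

At the given values, Q_d = 31890 − 9970(2.34) + 0.0912(94000) − 4250(1.58) = 10418.
∂Q_d/∂P_z = -4250.
E = (-4250) × (1.58/10418) = -0.6445…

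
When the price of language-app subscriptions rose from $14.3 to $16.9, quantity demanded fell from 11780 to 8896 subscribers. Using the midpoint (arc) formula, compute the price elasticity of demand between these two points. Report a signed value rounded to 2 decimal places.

-1.67

%ΔQ = (8896 − 11780) / [(11780 + 8896)/2] = -2884/10338 = -0.278970…
%ΔP = (16.9 − 14.3) / [(14.3 + 16.9)/2] = 2.6/15.6 = 0.166666…
Arc Ed = %ΔQ / %ΔP = (-2884/10338) / (2.6/15.6) = -1.6738…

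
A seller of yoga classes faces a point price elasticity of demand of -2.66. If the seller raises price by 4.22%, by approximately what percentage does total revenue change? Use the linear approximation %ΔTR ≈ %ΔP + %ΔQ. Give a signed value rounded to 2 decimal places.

-7.01%

%ΔQ ≈ Ed × %ΔP = (-2.66) × (+4.22%) = -11.2252%
%ΔTR ≈ %ΔP + %ΔQ = (+4.22%) + (-11.2252%) = -7.0052%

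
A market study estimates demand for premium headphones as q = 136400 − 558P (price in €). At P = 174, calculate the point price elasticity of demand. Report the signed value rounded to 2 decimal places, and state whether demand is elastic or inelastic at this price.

-2.47; elastic

dq/dP = −558. At P = 174, q = 136400 − 558(174) = 39308.
Ed = (dq/dP)·(P/q) = −558 × (174/39308) = -2.4700…
|Ed| = 2.47 > 1, so demand is elastic.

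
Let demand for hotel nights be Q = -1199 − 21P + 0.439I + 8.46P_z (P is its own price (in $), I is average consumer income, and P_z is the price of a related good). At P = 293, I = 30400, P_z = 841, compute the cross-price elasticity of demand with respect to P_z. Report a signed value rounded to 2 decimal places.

0.54

At the given values, Q = -1199 − 21(293) + 0.439(30400) + 8.46(841) = 13108.46.
∂Q/∂P_z = 8.46.
E = (8.46) × (841/13108.46) = 0.5427…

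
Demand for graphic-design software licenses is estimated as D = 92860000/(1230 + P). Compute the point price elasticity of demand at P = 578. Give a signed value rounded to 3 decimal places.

-0.320

dD/dP = −92860000/(1230 + P)² = -28.4074. At P = 578, D = 51360.6.
Ed = (dD/dP)·(P/D) = (-28.4074) × (578/51360.6) = -0.31969…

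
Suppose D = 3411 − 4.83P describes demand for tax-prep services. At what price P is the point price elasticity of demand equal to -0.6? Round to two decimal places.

Ed = −4.83P/(3411 − 4.83P). Set this equal to -0.6:
4.83P = 0.6·(3411 − 4.83P) ⇒ 4.83P(1 + 0.6) = 0.6·3411
P = 0.6·3411 / (4.83·1.6) = 264.8291…

264.83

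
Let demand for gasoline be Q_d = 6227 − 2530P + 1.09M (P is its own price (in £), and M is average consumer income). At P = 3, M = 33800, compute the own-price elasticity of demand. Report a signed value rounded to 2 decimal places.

At the given values, Q_d = 6227 − 2530(3) + 1.09(33800) = 35479.
∂Q_d/∂P = −2530.
E = (-2530) × (3/35479) = -0.2139…

-0.21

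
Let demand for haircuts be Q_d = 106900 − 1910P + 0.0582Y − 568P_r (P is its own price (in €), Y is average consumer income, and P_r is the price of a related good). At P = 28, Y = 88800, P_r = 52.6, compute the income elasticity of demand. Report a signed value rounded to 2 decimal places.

At the given values, Q_d = 106900 − 1910(28) + 0.0582(88800) − 568(52.6) = 28711.36.
∂Q_d/∂Y = 0.0582.
E = (0.0582) × (88800/28711.36) = 0.1800…

0.18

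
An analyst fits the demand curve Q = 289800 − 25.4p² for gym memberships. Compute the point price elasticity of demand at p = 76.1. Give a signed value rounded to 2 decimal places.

-2.06

dQ/dp = −2·25.4·p = -3865.88. At p = 76.1, Q = 142703.266.
Ed = (dQ/dp)·(p/Q) = (-3865.88) × (76.1/142703.266) = -2.0615…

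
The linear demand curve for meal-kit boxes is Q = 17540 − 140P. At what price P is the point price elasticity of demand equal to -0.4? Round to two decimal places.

Ed = −140P/(17540 − 140P). Set this equal to -0.4:
140P = 0.4·(17540 − 140P) ⇒ 140P(1 + 0.4) = 0.4·17540
P = 0.4·17540 / (140·1.4) = 35.7959…

35.80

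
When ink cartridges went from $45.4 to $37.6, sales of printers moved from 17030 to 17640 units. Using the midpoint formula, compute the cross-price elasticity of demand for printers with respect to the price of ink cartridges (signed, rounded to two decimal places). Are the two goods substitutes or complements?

%ΔQ_{printers} = (17640 − 17030)/avg = 610/17335 = 0.035188…
%ΔP_{ink cartridges} = (37.6 − 45.4)/avg = -7.8/41.5 = -0.187951…
E_cross = (610/17335) / (-7.8/41.5) = -0.1872…
E_cross < 0 ⇒ the goods are complements.

-0.19; complements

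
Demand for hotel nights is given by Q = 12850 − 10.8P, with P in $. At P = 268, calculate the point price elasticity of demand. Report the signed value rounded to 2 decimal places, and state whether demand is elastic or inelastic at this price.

-0.29; inelastic

dQ/dP = −10.8. At P = 268, Q = 12850 − 10.8(268) = 9955.6.
Ed = (dQ/dP)·(P/Q) = −10.8 × (268/9955.6) = -0.2907…
|Ed| = 0.29 < 1, so demand is inelastic.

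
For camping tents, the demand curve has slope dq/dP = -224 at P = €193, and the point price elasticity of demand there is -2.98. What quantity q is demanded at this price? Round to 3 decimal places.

14507.383

Ed = (dq/dP)·(P/q) ⇒ q = (dq/dP)·P/Ed = (-224)·193/(-2.98) = 14507.38255…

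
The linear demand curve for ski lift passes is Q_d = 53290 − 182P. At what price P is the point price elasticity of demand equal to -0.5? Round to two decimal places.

97.60

Ed = −182P/(53290 − 182P). Set this equal to -0.5:
182P = 0.5·(53290 − 182P) ⇒ 182P(1 + 0.5) = 0.5·53290
P = 0.5·53290 / (182·1.5) = 97.6007…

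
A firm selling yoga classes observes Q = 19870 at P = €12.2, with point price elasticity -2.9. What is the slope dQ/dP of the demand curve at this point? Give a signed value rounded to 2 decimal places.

Ed = (dQ/dP)·(P/Q) ⇒ dQ/dP = Ed·Q/P = (-2.9)·19870/12.2 = -4723.1967…

-4723.20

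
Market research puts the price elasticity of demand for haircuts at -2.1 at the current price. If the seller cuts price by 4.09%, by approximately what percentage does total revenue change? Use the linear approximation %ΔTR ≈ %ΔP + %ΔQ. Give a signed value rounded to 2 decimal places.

+4.50%

%ΔQ ≈ Ed × %ΔP = (-2.1) × (-4.09%) = +8.5890%
%ΔTR ≈ %ΔP + %ΔQ = (-4.09%) + (+8.5890%) = +4.4990%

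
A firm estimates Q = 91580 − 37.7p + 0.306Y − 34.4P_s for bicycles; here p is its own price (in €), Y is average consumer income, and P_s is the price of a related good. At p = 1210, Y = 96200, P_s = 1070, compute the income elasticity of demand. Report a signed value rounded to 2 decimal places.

At the given values, Q = 91580 − 37.7(1210) + 0.306(96200) − 34.4(1070) = 38592.2.
∂Q/∂Y = 0.306.
E = (0.306) × (96200/38592.2) = 0.7627…

0.76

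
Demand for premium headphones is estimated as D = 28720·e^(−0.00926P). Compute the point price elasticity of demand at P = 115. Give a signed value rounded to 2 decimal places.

-1.06

dD/dP = −0.00926·D = -91.6886. At P = 115, D = 9901.57.
Ed = (dD/dP)·(P/D) = (-91.6886) × (115/9901.57) = -1.0649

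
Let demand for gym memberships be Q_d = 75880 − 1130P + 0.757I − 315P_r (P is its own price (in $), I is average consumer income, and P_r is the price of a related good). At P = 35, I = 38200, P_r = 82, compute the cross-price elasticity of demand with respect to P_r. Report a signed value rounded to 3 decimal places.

-0.655

At the given values, Q_d = 75880 − 1130(35) + 0.757(38200) − 315(82) = 39417.4.
∂Q_d/∂P_r = -315.
E = (-315) × (82/39417.4) = -0.65529…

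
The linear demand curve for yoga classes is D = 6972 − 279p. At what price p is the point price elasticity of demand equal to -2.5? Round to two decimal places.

17.85

Ed = −279p/(6972 − 279p). Set this equal to -2.5:
279p = 2.5·(6972 − 279p) ⇒ 279p(1 + 2.5) = 2.5·6972
p = 2.5·6972 / (279·3.5) = 17.8494…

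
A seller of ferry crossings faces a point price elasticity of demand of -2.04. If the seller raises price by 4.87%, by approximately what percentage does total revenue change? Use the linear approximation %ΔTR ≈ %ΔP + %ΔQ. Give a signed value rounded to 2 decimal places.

%ΔQ ≈ Ed × %ΔP = (-2.04) × (+4.87%) = -9.9348%
%ΔTR ≈ %ΔP + %ΔQ = (+4.87%) + (-9.9348%) = -5.0648%

-5.06%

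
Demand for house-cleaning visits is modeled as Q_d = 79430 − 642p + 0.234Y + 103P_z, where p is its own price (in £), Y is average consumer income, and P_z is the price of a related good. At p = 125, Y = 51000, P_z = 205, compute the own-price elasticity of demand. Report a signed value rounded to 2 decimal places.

-2.49

At the given values, Q_d = 79430 − 642(125) + 0.234(51000) + 103(205) = 32229.
∂Q_d/∂p = −642.
E = (-642) × (125/32229) = -2.4899…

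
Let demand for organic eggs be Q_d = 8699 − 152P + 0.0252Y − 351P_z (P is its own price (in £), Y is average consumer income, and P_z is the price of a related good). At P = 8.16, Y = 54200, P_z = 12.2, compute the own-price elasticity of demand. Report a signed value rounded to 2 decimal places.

At the given values, Q_d = 8699 − 152(8.16) + 0.0252(54200) − 351(12.2) = 4542.32.
∂Q_d/∂P = −152.
E = (-152) × (8.16/4542.32) = -0.2730…

-0.27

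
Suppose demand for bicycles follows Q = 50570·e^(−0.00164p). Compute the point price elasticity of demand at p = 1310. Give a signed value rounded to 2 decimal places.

-2.15

dQ/dp = −0.00164·Q = -9.67606. At p = 1310, Q = 5900.04.
Ed = (dQ/dp)·(p/Q) = (-9.67606) × (1310/5900.04) = -2.1484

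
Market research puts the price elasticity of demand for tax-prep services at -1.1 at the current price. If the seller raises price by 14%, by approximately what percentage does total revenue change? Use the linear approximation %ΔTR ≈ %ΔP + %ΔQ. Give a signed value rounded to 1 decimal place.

-1.4%

%ΔQ ≈ Ed × %ΔP = (-1.1) × (+14%) = -15.4000%
%ΔTR ≈ %ΔP + %ΔQ = (+14%) + (-15.4000%) = -1.4000%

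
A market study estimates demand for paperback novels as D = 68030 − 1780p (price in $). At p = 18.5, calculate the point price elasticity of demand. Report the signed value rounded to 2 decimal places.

-0.94

dD/dp = −1780. At p = 18.5, D = 68030 − 1780(18.5) = 35100.
Ed = (dD/dp)·(p/D) = −1780 × (18.5/35100) = -0.9381…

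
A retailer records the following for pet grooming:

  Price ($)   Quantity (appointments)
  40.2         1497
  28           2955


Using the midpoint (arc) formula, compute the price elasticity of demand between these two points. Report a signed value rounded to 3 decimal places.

-1.831

%ΔQ = (2955 − 1497) / [(1497 + 2955)/2] = 1458/2226 = 0.654986…
%ΔP = (28 − 40.2) / [(40.2 + 28)/2] = -12.2/34.1 = -0.357771…
Arc Ed = %ΔQ / %ΔP = (1458/2226) / (-12.2/34.1) = -1.83074…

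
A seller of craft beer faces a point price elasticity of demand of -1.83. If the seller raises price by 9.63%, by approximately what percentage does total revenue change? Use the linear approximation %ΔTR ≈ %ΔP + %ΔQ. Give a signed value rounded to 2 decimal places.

-7.99%

%ΔQ ≈ Ed × %ΔP = (-1.83) × (+9.63%) = -17.6229%
%ΔTR ≈ %ΔP + %ΔQ = (+9.63%) + (-17.6229%) = -7.9929%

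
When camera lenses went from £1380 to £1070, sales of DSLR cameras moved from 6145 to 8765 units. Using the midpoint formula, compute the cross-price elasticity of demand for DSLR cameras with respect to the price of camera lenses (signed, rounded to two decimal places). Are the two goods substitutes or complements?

%ΔQ_{DSLR cameras} = (8765 − 6145)/avg = 2620/7455 = 0.351441…
%ΔP_{camera lenses} = (1070 − 1380)/avg = -310/1225 = -0.253061…
E_cross = (2620/7455) / (-310/1225) = -1.3887…
E_cross < 0 ⇒ the goods are complements.

-1.39; complements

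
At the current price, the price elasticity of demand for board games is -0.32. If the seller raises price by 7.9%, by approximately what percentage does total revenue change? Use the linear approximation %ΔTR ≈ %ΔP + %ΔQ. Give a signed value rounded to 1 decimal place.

%ΔQ ≈ Ed × %ΔP = (-0.32) × (+7.9%) = -2.5280%
%ΔTR ≈ %ΔP + %ΔQ = (+7.9%) + (-2.5280%) = +5.3720%

+5.4%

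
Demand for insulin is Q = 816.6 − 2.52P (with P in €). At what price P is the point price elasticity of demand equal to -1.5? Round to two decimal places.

Ed = −2.52P/(816.6 − 2.52P). Set this equal to -1.5:
2.52P = 1.5·(816.6 − 2.52P) ⇒ 2.52P(1 + 1.5) = 1.5·816.6
P = 1.5·816.6 / (2.52·2.5) = 194.4285…

194.43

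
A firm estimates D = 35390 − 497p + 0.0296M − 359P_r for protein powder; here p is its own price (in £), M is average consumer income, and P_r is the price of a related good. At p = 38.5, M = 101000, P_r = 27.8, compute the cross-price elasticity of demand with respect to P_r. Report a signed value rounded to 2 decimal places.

At the given values, D = 35390 − 497(38.5) + 0.0296(101000) − 359(27.8) = 9264.9.
∂D/∂P_r = -359.
E = (-359) × (27.8/9264.9) = -1.0772…

-1.08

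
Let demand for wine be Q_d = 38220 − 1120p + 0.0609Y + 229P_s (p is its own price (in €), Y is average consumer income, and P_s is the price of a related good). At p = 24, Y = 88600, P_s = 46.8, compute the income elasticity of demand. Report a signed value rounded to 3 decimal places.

0.197

At the given values, Q_d = 38220 − 1120(24) + 0.0609(88600) + 229(46.8) = 27452.94.
∂Q_d/∂Y = 0.0609.
E = (0.0609) × (88600/27452.94) = 0.19654…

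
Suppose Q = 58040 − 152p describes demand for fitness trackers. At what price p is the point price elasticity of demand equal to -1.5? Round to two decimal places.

Ed = −152p/(58040 − 152p). Set this equal to -1.5:
152p = 1.5·(58040 − 152p) ⇒ 152p(1 + 1.5) = 1.5·58040
p = 1.5·58040 / (152·2.5) = 229.1052…

229.11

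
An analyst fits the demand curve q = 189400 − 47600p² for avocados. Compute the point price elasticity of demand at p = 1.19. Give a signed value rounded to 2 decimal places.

dq/dp = −2·47600·p = -113288. At p = 1.19, q = 121993.64.
Ed = (dq/dp)·(p/q) = (-113288) × (1.19/121993.64) = -1.1050…

-1.11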